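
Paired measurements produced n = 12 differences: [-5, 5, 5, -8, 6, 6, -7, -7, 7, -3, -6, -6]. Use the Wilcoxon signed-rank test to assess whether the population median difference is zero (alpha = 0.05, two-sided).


Step 1: Drop any zero differences (none here) and take |d_i|.
|d| = [5, 5, 5, 8, 6, 6, 7, 7, 7, 3, 6, 6]
Step 2: Midrank |d_i| (ties get averaged ranks).
ranks: |5|->3, |5|->3, |5|->3, |8|->12, |6|->6.5, |6|->6.5, |7|->10, |7|->10, |7|->10, |3|->1, |6|->6.5, |6|->6.5
Step 3: Attach original signs; sum ranks with positive sign and with negative sign.
W+ = 3 + 3 + 6.5 + 6.5 + 10 = 29
W- = 3 + 12 + 10 + 10 + 1 + 6.5 + 6.5 = 49
(Check: W+ + W- = 78 should equal n(n+1)/2 = 78.)
Step 4: Test statistic W = min(W+, W-) = 29.
Step 5: Ties in |d|, so use the tie-corrected normal approximation.
        E[W] = n(n+1)/4 = 12*13/4 = 39.
        Tie groups: |d|=5 (t=3), |d|=6 (t=4), |d|=7 (t=3); sum(t^3 - t) = 108.
        Var[W] = n(n+1)(2n+1)/24 - sum(t^3-t)/48 = 3900/24 - 108/48 = 160.25.
        z = (W - E[W]) / sqrt(Var[W]) = (29 - 39) / 12.6590 = -0.7900.
        Two-sided p = 2*Phi(z) = 0.429556.
Step 6: alpha = 0.05. fail to reject H0.

W+ = 29, W- = 49, W = min = 29, p = 0.429556, fail to reject H0.


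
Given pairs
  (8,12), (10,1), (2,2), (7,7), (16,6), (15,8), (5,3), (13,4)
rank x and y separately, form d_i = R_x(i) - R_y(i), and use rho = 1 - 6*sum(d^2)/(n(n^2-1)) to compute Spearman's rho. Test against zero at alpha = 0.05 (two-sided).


Step 1: Rank x and y separately (midranks; no ties here).
rank(x): 8->4, 10->5, 2->1, 7->3, 16->8, 15->7, 5->2, 13->6
rank(y): 12->8, 1->1, 2->2, 7->6, 6->5, 8->7, 3->3, 4->4
Step 2: d_i = R_x(i) - R_y(i); compute d_i^2.
  (4-8)^2=16, (5-1)^2=16, (1-2)^2=1, (3-6)^2=9, (8-5)^2=9, (7-7)^2=0, (2-3)^2=1, (6-4)^2=4
sum(d^2) = 56.
Step 3: rho = 1 - 6*56 / (8*(8^2 - 1)) = 1 - 336/504 = 0.333333.
Step 4: Under H0, t = rho * sqrt((n-2)/(1-rho^2)) = 0.8660 ~ t(6).
Step 5: Two-sided p-value from the t-distribution with 6 df = 0.419753.
Step 6: alpha = 0.05. fail to reject H0.

rho = 0.3333, p = 0.419753, fail to reject H0 at alpha = 0.05.


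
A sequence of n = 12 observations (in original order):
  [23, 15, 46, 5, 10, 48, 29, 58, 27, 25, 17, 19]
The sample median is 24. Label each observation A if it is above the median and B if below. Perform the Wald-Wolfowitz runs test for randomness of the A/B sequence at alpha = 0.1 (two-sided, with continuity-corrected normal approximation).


Step 1: Compute median = 24; label A = above, B = below.
Labels in order: BBABBAAAAABB  (n_A = 6, n_B = 6)
Step 2: Count runs R = 5.
Step 3: Under H0 (random ordering), E[R] = 2*n_A*n_B/(n_A+n_B) + 1 = 2*6*6/12 + 1 = 7.0000.
        Var[R] = 2*n_A*n_B*(2*n_A*n_B - n_A - n_B) / ((n_A+n_B)^2 * (n_A+n_B-1)) = 4320/1584 = 2.7273.
        SD[R] = 1.6514.
Step 4: Continuity-corrected z = (R + 0.5 - E[R]) / SD[R] = (5 + 0.5 - 7.0000) / 1.6514 = -0.9083.
Step 5: Two-sided p-value via normal approximation = 2*(1 - Phi(|z|)) = 0.363722.
Step 6: alpha = 0.1. fail to reject H0.

R = 5, z = -0.9083, p = 0.363722, fail to reject H0.


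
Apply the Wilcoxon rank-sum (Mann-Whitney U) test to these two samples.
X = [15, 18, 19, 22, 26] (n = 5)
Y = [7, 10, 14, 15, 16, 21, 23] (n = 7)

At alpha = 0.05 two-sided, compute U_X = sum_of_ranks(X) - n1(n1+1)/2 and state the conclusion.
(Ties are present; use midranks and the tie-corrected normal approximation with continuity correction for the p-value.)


Step 1: Combine and sort all 12 observations; assign midranks.
sorted (value, group): (7,Y), (10,Y), (14,Y), (15,X), (15,Y), (16,Y), (18,X), (19,X), (21,Y), (22,X), (23,Y), (26,X)
ranks: 7->1, 10->2, 14->3, 15->4.5, 15->4.5, 16->6, 18->7, 19->8, 21->9, 22->10, 23->11, 26->12
Step 2: Rank sum for X: R1 = 4.5 + 7 + 8 + 10 + 12 = 41.5.
Step 3: U_X = R1 - n1(n1+1)/2 = 41.5 - 5*6/2 = 41.5 - 15 = 26.5.
       U_Y = n1*n2 - U_X = 35 - 26.5 = 8.5.
Step 4: Ties are present, so use the tie-corrected normal approximation (with continuity correction) for the p-value.
Step 5: p-value = 0.166721; compare to alpha = 0.05. fail to reject H0.

U_X = 26.5, p = 0.166721, fail to reject H0 at alpha = 0.05.


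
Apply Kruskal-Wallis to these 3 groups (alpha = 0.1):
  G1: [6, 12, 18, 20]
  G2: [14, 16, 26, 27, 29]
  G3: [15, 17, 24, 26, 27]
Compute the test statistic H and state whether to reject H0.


Step 1: Combine all N = 14 observations and assign midranks.
sorted (value, group, rank): (6,G1,1), (12,G1,2), (14,G2,3), (15,G3,4), (16,G2,5), (17,G3,6), (18,G1,7), (20,G1,8), (24,G3,9), (26,G2,10.5), (26,G3,10.5), (27,G2,12.5), (27,G3,12.5), (29,G2,14)
Step 2: Sum ranks within each group.
R_1 = 18 (n_1 = 4)
R_2 = 45 (n_2 = 5)
R_3 = 42 (n_3 = 5)
Step 3: H = 12/(N(N+1)) * sum(R_i^2/n_i) - 3(N+1)
     = 12/(14*15) * (18^2/4 + 45^2/5 + 42^2/5) - 3*15
     = 0.057143 * 838.8 - 45
     = 2.931429.
Step 4: Ties present; correction factor C = 1 - 12/(14^3 - 14) = 0.995604. Corrected H = 2.931429 / 0.995604 = 2.944371.
Step 5: Under H0, H ~ chi^2(2); p-value = 0.229424.
Step 6: alpha = 0.1. fail to reject H0.

H = 2.9444, df = 2, p = 0.229424, fail to reject H0.


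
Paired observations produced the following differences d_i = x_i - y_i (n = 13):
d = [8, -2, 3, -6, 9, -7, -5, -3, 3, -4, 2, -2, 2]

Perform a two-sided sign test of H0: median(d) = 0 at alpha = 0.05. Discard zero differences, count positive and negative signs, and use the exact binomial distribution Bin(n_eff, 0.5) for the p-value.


Step 1: Discard zero differences. Original n = 13; n_eff = number of nonzero differences = 13.
Nonzero differences (with sign): +8, -2, +3, -6, +9, -7, -5, -3, +3, -4, +2, -2, +2
Step 2: Count signs: positive = 6, negative = 7.
Step 3: Under H0: P(positive) = 0.5, so the number of positives S ~ Bin(13, 0.5).
Step 4: Two-sided exact p-value = sum of Bin(13,0.5) probabilities at or below the observed probability = 1.000000.
Step 5: alpha = 0.05. fail to reject H0.

n_eff = 13, pos = 6, neg = 7, p = 1.000000, fail to reject H0.


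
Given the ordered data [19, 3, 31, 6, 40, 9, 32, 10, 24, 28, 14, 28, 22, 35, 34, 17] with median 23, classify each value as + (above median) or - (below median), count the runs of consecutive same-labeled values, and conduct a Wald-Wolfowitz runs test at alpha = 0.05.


Step 1: Compute median = 23; label A = above, B = below.
Labels in order: BBABABABAABABAAB  (n_A = 8, n_B = 8)
Step 2: Count runs R = 13.
Step 3: Under H0 (random ordering), E[R] = 2*n_A*n_B/(n_A+n_B) + 1 = 2*8*8/16 + 1 = 9.0000.
        Var[R] = 2*n_A*n_B*(2*n_A*n_B - n_A - n_B) / ((n_A+n_B)^2 * (n_A+n_B-1)) = 14336/3840 = 3.7333.
        SD[R] = 1.9322.
Step 4: Continuity-corrected z = (R - 0.5 - E[R]) / SD[R] = (13 - 0.5 - 9.0000) / 1.9322 = 1.8114.
Step 5: Two-sided p-value via normal approximation = 2*(1 - Phi(|z|)) = 0.070076.
Step 6: alpha = 0.05. fail to reject H0.

R = 13, z = 1.8114, p = 0.070076, fail to reject H0.


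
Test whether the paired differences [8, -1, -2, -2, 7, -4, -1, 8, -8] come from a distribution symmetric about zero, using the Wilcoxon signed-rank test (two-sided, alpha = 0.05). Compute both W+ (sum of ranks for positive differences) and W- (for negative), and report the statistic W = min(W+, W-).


Step 1: Drop any zero differences (none here) and take |d_i|.
|d| = [8, 1, 2, 2, 7, 4, 1, 8, 8]
Step 2: Midrank |d_i| (ties get averaged ranks).
ranks: |8|->8, |1|->1.5, |2|->3.5, |2|->3.5, |7|->6, |4|->5, |1|->1.5, |8|->8, |8|->8
Step 3: Attach original signs; sum ranks with positive sign and with negative sign.
W+ = 8 + 6 + 8 = 22
W- = 1.5 + 3.5 + 3.5 + 5 + 1.5 + 8 = 23
(Check: W+ + W- = 45 should equal n(n+1)/2 = 45.)
Step 4: Test statistic W = min(W+, W-) = 22.
Step 5: Ties in |d|, so use the tie-corrected normal approximation.
        E[W] = n(n+1)/4 = 9*10/4 = 22.5.
        Tie groups: |d|=1 (t=2), |d|=2 (t=2), |d|=8 (t=3); sum(t^3 - t) = 36.
        Var[W] = n(n+1)(2n+1)/24 - sum(t^3-t)/48 = 1710/24 - 36/48 = 70.5.
        z = (W - E[W]) / sqrt(Var[W]) = (22 - 22.5) / 8.3964 = -0.0595.
        Two-sided p = 2*Phi(z) = 0.952515.
Step 6: alpha = 0.05. fail to reject H0.

W+ = 22, W- = 23, W = min = 22, p = 0.952515, fail to reject H0.


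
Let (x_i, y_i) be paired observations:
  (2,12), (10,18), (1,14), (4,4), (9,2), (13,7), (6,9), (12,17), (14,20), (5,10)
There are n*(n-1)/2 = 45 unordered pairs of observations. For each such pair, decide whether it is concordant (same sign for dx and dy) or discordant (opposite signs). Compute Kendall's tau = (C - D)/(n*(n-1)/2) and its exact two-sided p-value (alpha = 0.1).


Step 1: Enumerate the 45 unordered pairs (i,j) with i<j and classify each by sign(x_j-x_i) * sign(y_j-y_i).
  (1,2):dx=+8,dy=+6->C; (1,3):dx=-1,dy=+2->D; (1,4):dx=+2,dy=-8->D; (1,5):dx=+7,dy=-10->D
  (1,6):dx=+11,dy=-5->D; (1,7):dx=+4,dy=-3->D; (1,8):dx=+10,dy=+5->C; (1,9):dx=+12,dy=+8->C
  (1,10):dx=+3,dy=-2->D; (2,3):dx=-9,dy=-4->C; (2,4):dx=-6,dy=-14->C; (2,5):dx=-1,dy=-16->C
  (2,6):dx=+3,dy=-11->D; (2,7):dx=-4,dy=-9->C; (2,8):dx=+2,dy=-1->D; (2,9):dx=+4,dy=+2->C
  (2,10):dx=-5,dy=-8->C; (3,4):dx=+3,dy=-10->D; (3,5):dx=+8,dy=-12->D; (3,6):dx=+12,dy=-7->D
  (3,7):dx=+5,dy=-5->D; (3,8):dx=+11,dy=+3->C; (3,9):dx=+13,dy=+6->C; (3,10):dx=+4,dy=-4->D
  (4,5):dx=+5,dy=-2->D; (4,6):dx=+9,dy=+3->C; (4,7):dx=+2,dy=+5->C; (4,8):dx=+8,dy=+13->C
  (4,9):dx=+10,dy=+16->C; (4,10):dx=+1,dy=+6->C; (5,6):dx=+4,dy=+5->C; (5,7):dx=-3,dy=+7->D
  (5,8):dx=+3,dy=+15->C; (5,9):dx=+5,dy=+18->C; (5,10):dx=-4,dy=+8->D; (6,7):dx=-7,dy=+2->D
  (6,8):dx=-1,dy=+10->D; (6,9):dx=+1,dy=+13->C; (6,10):dx=-8,dy=+3->D; (7,8):dx=+6,dy=+8->C
  (7,9):dx=+8,dy=+11->C; (7,10):dx=-1,dy=+1->D; (8,9):dx=+2,dy=+3->C; (8,10):dx=-7,dy=-7->C
  (9,10):dx=-9,dy=-10->C
Step 2: C = 25, D = 20, total pairs = 45.
Step 3: tau = (C - D)/(n(n-1)/2) = (25 - 20)/45 = 0.111111.
Step 4: Exact two-sided p-value (enumerate n! = 3628800 permutations of y under H0): p = 0.727490.
Step 5: alpha = 0.1. fail to reject H0.

tau_b = 0.1111 (C=25, D=20), p = 0.727490, fail to reject H0.


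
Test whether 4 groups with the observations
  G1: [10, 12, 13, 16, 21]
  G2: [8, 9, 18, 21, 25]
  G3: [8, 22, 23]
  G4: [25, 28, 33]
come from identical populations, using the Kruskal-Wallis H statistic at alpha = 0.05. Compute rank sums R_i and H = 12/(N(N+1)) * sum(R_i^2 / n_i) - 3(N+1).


Step 1: Combine all N = 16 observations and assign midranks.
sorted (value, group, rank): (8,G2,1.5), (8,G3,1.5), (9,G2,3), (10,G1,4), (12,G1,5), (13,G1,6), (16,G1,7), (18,G2,8), (21,G1,9.5), (21,G2,9.5), (22,G3,11), (23,G3,12), (25,G2,13.5), (25,G4,13.5), (28,G4,15), (33,G4,16)
Step 2: Sum ranks within each group.
R_1 = 31.5 (n_1 = 5)
R_2 = 35.5 (n_2 = 5)
R_3 = 24.5 (n_3 = 3)
R_4 = 44.5 (n_4 = 3)
Step 3: H = 12/(N(N+1)) * sum(R_i^2/n_i) - 3(N+1)
     = 12/(16*17) * (31.5^2/5 + 35.5^2/5 + 24.5^2/3 + 44.5^2/3) - 3*17
     = 0.044118 * 1310.67 - 51
     = 6.823529.
Step 4: Ties present; correction factor C = 1 - 18/(16^3 - 16) = 0.995588. Corrected H = 6.823529 / 0.995588 = 6.853767.
Step 5: Under H0, H ~ chi^2(3); p-value = 0.076708.
Step 6: alpha = 0.05. fail to reject H0.

H = 6.8538, df = 3, p = 0.076708, fail to reject H0.


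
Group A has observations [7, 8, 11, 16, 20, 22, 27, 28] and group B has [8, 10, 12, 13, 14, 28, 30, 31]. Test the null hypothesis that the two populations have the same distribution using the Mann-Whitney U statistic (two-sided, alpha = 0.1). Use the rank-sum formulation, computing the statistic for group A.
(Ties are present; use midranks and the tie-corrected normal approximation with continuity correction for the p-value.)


Step 1: Combine and sort all 16 observations; assign midranks.
sorted (value, group): (7,X), (8,X), (8,Y), (10,Y), (11,X), (12,Y), (13,Y), (14,Y), (16,X), (20,X), (22,X), (27,X), (28,X), (28,Y), (30,Y), (31,Y)
ranks: 7->1, 8->2.5, 8->2.5, 10->4, 11->5, 12->6, 13->7, 14->8, 16->9, 20->10, 22->11, 27->12, 28->13.5, 28->13.5, 30->15, 31->16
Step 2: Rank sum for X: R1 = 1 + 2.5 + 5 + 9 + 10 + 11 + 12 + 13.5 = 64.
Step 3: U_X = R1 - n1(n1+1)/2 = 64 - 8*9/2 = 64 - 36 = 28.
       U_Y = n1*n2 - U_X = 64 - 28 = 36.
Step 4: Ties are present, so use the tie-corrected normal approximation (with continuity correction) for the p-value.
Step 5: p-value = 0.712787; compare to alpha = 0.1. fail to reject H0.

U_X = 28, p = 0.712787, fail to reject H0 at alpha = 0.1.


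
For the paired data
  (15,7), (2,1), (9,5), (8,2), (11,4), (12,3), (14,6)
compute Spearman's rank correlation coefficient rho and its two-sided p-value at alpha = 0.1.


Step 1: Rank x and y separately (midranks; no ties here).
rank(x): 15->7, 2->1, 9->3, 8->2, 11->4, 12->5, 14->6
rank(y): 7->7, 1->1, 5->5, 2->2, 4->4, 3->3, 6->6
Step 2: d_i = R_x(i) - R_y(i); compute d_i^2.
  (7-7)^2=0, (1-1)^2=0, (3-5)^2=4, (2-2)^2=0, (4-4)^2=0, (5-3)^2=4, (6-6)^2=0
sum(d^2) = 8.
Step 3: rho = 1 - 6*8 / (7*(7^2 - 1)) = 1 - 48/336 = 0.857143.
Step 4: Under H0, t = rho * sqrt((n-2)/(1-rho^2)) = 3.7210 ~ t(5).
Step 5: Two-sided p-value from the t-distribution with 5 df = 0.013697.
Step 6: alpha = 0.1. reject H0.

rho = 0.8571, p = 0.013697, reject H0 at alpha = 0.1.


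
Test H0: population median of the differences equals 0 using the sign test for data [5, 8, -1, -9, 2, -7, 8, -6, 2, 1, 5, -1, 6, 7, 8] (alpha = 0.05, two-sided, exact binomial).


Step 1: Discard zero differences. Original n = 15; n_eff = number of nonzero differences = 15.
Nonzero differences (with sign): +5, +8, -1, -9, +2, -7, +8, -6, +2, +1, +5, -1, +6, +7, +8
Step 2: Count signs: positive = 10, negative = 5.
Step 3: Under H0: P(positive) = 0.5, so the number of positives S ~ Bin(15, 0.5).
Step 4: Two-sided exact p-value = sum of Bin(15,0.5) probabilities at or below the observed probability = 0.301758.
Step 5: alpha = 0.05. fail to reject H0.

n_eff = 15, pos = 10, neg = 5, p = 0.301758, fail to reject H0.


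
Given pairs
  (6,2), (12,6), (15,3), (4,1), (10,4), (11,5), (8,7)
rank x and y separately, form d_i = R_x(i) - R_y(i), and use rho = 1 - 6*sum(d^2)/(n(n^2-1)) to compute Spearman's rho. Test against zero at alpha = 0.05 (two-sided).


Step 1: Rank x and y separately (midranks; no ties here).
rank(x): 6->2, 12->6, 15->7, 4->1, 10->4, 11->5, 8->3
rank(y): 2->2, 6->6, 3->3, 1->1, 4->4, 5->5, 7->7
Step 2: d_i = R_x(i) - R_y(i); compute d_i^2.
  (2-2)^2=0, (6-6)^2=0, (7-3)^2=16, (1-1)^2=0, (4-4)^2=0, (5-5)^2=0, (3-7)^2=16
sum(d^2) = 32.
Step 3: rho = 1 - 6*32 / (7*(7^2 - 1)) = 1 - 192/336 = 0.428571.
Step 4: Under H0, t = rho * sqrt((n-2)/(1-rho^2)) = 1.0607 ~ t(5).
Step 5: Two-sided p-value from the t-distribution with 5 df = 0.337368.
Step 6: alpha = 0.05. fail to reject H0.

rho = 0.4286, p = 0.337368, fail to reject H0 at alpha = 0.05.


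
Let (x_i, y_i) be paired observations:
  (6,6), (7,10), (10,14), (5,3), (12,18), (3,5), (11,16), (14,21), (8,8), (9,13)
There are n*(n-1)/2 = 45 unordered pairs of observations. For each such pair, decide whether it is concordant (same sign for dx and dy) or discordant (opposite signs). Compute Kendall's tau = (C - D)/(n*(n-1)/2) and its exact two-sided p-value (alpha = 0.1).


Step 1: Enumerate the 45 unordered pairs (i,j) with i<j and classify each by sign(x_j-x_i) * sign(y_j-y_i).
  (1,2):dx=+1,dy=+4->C; (1,3):dx=+4,dy=+8->C; (1,4):dx=-1,dy=-3->C; (1,5):dx=+6,dy=+12->C
  (1,6):dx=-3,dy=-1->C; (1,7):dx=+5,dy=+10->C; (1,8):dx=+8,dy=+15->C; (1,9):dx=+2,dy=+2->C
  (1,10):dx=+3,dy=+7->C; (2,3):dx=+3,dy=+4->C; (2,4):dx=-2,dy=-7->C; (2,5):dx=+5,dy=+8->C
  (2,6):dx=-4,dy=-5->C; (2,7):dx=+4,dy=+6->C; (2,8):dx=+7,dy=+11->C; (2,9):dx=+1,dy=-2->D
  (2,10):dx=+2,dy=+3->C; (3,4):dx=-5,dy=-11->C; (3,5):dx=+2,dy=+4->C; (3,6):dx=-7,dy=-9->C
  (3,7):dx=+1,dy=+2->C; (3,8):dx=+4,dy=+7->C; (3,9):dx=-2,dy=-6->C; (3,10):dx=-1,dy=-1->C
  (4,5):dx=+7,dy=+15->C; (4,6):dx=-2,dy=+2->D; (4,7):dx=+6,dy=+13->C; (4,8):dx=+9,dy=+18->C
  (4,9):dx=+3,dy=+5->C; (4,10):dx=+4,dy=+10->C; (5,6):dx=-9,dy=-13->C; (5,7):dx=-1,dy=-2->C
  (5,8):dx=+2,dy=+3->C; (5,9):dx=-4,dy=-10->C; (5,10):dx=-3,dy=-5->C; (6,7):dx=+8,dy=+11->C
  (6,8):dx=+11,dy=+16->C; (6,9):dx=+5,dy=+3->C; (6,10):dx=+6,dy=+8->C; (7,8):dx=+3,dy=+5->C
  (7,9):dx=-3,dy=-8->C; (7,10):dx=-2,dy=-3->C; (8,9):dx=-6,dy=-13->C; (8,10):dx=-5,dy=-8->C
  (9,10):dx=+1,dy=+5->C
Step 2: C = 43, D = 2, total pairs = 45.
Step 3: tau = (C - D)/(n(n-1)/2) = (43 - 2)/45 = 0.911111.
Step 4: Exact two-sided p-value (enumerate n! = 3628800 permutations of y under H0): p = 0.000030.
Step 5: alpha = 0.1. reject H0.

tau_b = 0.9111 (C=43, D=2), p = 0.000030, reject H0.


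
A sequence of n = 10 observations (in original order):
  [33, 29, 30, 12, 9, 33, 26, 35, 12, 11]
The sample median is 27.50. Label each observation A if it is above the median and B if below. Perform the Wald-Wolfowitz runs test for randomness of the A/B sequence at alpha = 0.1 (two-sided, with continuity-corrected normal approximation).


Step 1: Compute median = 27.50; label A = above, B = below.
Labels in order: AAABBABABB  (n_A = 5, n_B = 5)
Step 2: Count runs R = 6.
Step 3: Under H0 (random ordering), E[R] = 2*n_A*n_B/(n_A+n_B) + 1 = 2*5*5/10 + 1 = 6.0000.
        Var[R] = 2*n_A*n_B*(2*n_A*n_B - n_A - n_B) / ((n_A+n_B)^2 * (n_A+n_B-1)) = 2000/900 = 2.2222.
        SD[R] = 1.4907.
Step 4: R = E[R], so z = 0 with no continuity correction.
Step 5: Two-sided p-value via normal approximation = 2*(1 - Phi(|z|)) = 1.000000.
Step 6: alpha = 0.1. fail to reject H0.

R = 6, z = 0.0000, p = 1.000000, fail to reject H0.


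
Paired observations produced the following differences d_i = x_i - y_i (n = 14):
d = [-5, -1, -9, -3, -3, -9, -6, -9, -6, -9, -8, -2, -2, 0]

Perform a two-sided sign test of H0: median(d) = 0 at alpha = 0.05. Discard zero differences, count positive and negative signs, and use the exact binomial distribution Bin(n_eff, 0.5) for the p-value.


Step 1: Discard zero differences. Original n = 14; n_eff = number of nonzero differences = 13.
Nonzero differences (with sign): -5, -1, -9, -3, -3, -9, -6, -9, -6, -9, -8, -2, -2
Step 2: Count signs: positive = 0, negative = 13.
Step 3: Under H0: P(positive) = 0.5, so the number of positives S ~ Bin(13, 0.5).
Step 4: Two-sided exact p-value = sum of Bin(13,0.5) probabilities at or below the observed probability = 0.000244.
Step 5: alpha = 0.05. reject H0.

n_eff = 13, pos = 0, neg = 13, p = 0.000244, reject H0.


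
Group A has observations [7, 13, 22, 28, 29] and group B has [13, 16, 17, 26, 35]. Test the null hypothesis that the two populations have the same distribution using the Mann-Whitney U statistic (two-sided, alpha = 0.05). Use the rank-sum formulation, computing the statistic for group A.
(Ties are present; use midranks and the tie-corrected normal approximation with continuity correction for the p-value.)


Step 1: Combine and sort all 10 observations; assign midranks.
sorted (value, group): (7,X), (13,X), (13,Y), (16,Y), (17,Y), (22,X), (26,Y), (28,X), (29,X), (35,Y)
ranks: 7->1, 13->2.5, 13->2.5, 16->4, 17->5, 22->6, 26->7, 28->8, 29->9, 35->10
Step 2: Rank sum for X: R1 = 1 + 2.5 + 6 + 8 + 9 = 26.5.
Step 3: U_X = R1 - n1(n1+1)/2 = 26.5 - 5*6/2 = 26.5 - 15 = 11.5.
       U_Y = n1*n2 - U_X = 25 - 11.5 = 13.5.
Step 4: Ties are present, so use the tie-corrected normal approximation (with continuity correction) for the p-value.
Step 5: p-value = 0.916563; compare to alpha = 0.05. fail to reject H0.

U_X = 11.5, p = 0.916563, fail to reject H0 at alpha = 0.05.


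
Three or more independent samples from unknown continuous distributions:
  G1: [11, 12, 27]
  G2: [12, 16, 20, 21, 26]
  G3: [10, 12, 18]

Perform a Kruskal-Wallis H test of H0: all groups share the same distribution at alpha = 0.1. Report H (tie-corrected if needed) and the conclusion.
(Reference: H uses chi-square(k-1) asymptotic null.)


Step 1: Combine all N = 11 observations and assign midranks.
sorted (value, group, rank): (10,G3,1), (11,G1,2), (12,G1,4), (12,G2,4), (12,G3,4), (16,G2,6), (18,G3,7), (20,G2,8), (21,G2,9), (26,G2,10), (27,G1,11)
Step 2: Sum ranks within each group.
R_1 = 17 (n_1 = 3)
R_2 = 37 (n_2 = 5)
R_3 = 12 (n_3 = 3)
Step 3: H = 12/(N(N+1)) * sum(R_i^2/n_i) - 3(N+1)
     = 12/(11*12) * (17^2/3 + 37^2/5 + 12^2/3) - 3*12
     = 0.090909 * 418.133 - 36
     = 2.012121.
Step 4: Ties present; correction factor C = 1 - 24/(11^3 - 11) = 0.981818. Corrected H = 2.012121 / 0.981818 = 2.049383.
Step 5: Under H0, H ~ chi^2(2); p-value = 0.358907.
Step 6: alpha = 0.1. fail to reject H0.

H = 2.0494, df = 2, p = 0.358907, fail to reject H0.


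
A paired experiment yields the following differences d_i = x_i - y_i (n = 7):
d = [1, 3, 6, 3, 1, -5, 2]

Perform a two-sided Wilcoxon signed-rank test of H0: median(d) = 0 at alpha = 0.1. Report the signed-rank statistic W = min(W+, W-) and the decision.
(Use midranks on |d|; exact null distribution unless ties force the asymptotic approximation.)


Step 1: Drop any zero differences (none here) and take |d_i|.
|d| = [1, 3, 6, 3, 1, 5, 2]
Step 2: Midrank |d_i| (ties get averaged ranks).
ranks: |1|->1.5, |3|->4.5, |6|->7, |3|->4.5, |1|->1.5, |5|->6, |2|->3
Step 3: Attach original signs; sum ranks with positive sign and with negative sign.
W+ = 1.5 + 4.5 + 7 + 4.5 + 1.5 + 3 = 22
W- = 6 = 6
(Check: W+ + W- = 28 should equal n(n+1)/2 = 28.)
Step 4: Test statistic W = min(W+, W-) = 6.
Step 5: Ties in |d|, so use the tie-corrected normal approximation.
        E[W] = n(n+1)/4 = 7*8/4 = 14.
        Tie groups: |d|=1 (t=2), |d|=3 (t=2); sum(t^3 - t) = 12.
        Var[W] = n(n+1)(2n+1)/24 - sum(t^3-t)/48 = 840/24 - 12/48 = 34.75.
        z = (W - E[W]) / sqrt(Var[W]) = (6 - 14) / 5.8949 = -1.3571.
        Two-sided p = 2*Phi(z) = 0.174749.
Step 6: alpha = 0.1. fail to reject H0.

W+ = 22, W- = 6, W = min = 6, p = 0.174749, fail to reject H0.


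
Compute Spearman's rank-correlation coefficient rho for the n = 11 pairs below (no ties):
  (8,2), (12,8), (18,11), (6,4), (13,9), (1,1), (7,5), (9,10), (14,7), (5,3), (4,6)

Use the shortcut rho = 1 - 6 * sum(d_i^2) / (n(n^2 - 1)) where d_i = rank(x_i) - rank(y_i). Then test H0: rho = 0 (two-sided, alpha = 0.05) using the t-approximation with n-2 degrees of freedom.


Step 1: Rank x and y separately (midranks; no ties here).
rank(x): 8->6, 12->8, 18->11, 6->4, 13->9, 1->1, 7->5, 9->7, 14->10, 5->3, 4->2
rank(y): 2->2, 8->8, 11->11, 4->4, 9->9, 1->1, 5->5, 10->10, 7->7, 3->3, 6->6
Step 2: d_i = R_x(i) - R_y(i); compute d_i^2.
  (6-2)^2=16, (8-8)^2=0, (11-11)^2=0, (4-4)^2=0, (9-9)^2=0, (1-1)^2=0, (5-5)^2=0, (7-10)^2=9, (10-7)^2=9, (3-3)^2=0, (2-6)^2=16
sum(d^2) = 50.
Step 3: rho = 1 - 6*50 / (11*(11^2 - 1)) = 1 - 300/1320 = 0.772727.
Step 4: Under H0, t = rho * sqrt((n-2)/(1-rho^2)) = 3.6522 ~ t(9).
Step 5: Two-sided p-value from the t-distribution with 9 df = 0.005299.
Step 6: alpha = 0.05. reject H0.

rho = 0.7727, p = 0.005299, reject H0 at alpha = 0.05.


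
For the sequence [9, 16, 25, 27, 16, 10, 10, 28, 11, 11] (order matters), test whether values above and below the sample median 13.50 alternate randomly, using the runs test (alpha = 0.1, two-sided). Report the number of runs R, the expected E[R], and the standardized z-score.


Step 1: Compute median = 13.50; label A = above, B = below.
Labels in order: BAAAABBABB  (n_A = 5, n_B = 5)
Step 2: Count runs R = 5.
Step 3: Under H0 (random ordering), E[R] = 2*n_A*n_B/(n_A+n_B) + 1 = 2*5*5/10 + 1 = 6.0000.
        Var[R] = 2*n_A*n_B*(2*n_A*n_B - n_A - n_B) / ((n_A+n_B)^2 * (n_A+n_B-1)) = 2000/900 = 2.2222.
        SD[R] = 1.4907.
Step 4: Continuity-corrected z = (R + 0.5 - E[R]) / SD[R] = (5 + 0.5 - 6.0000) / 1.4907 = -0.3354.
Step 5: Two-sided p-value via normal approximation = 2*(1 - Phi(|z|)) = 0.737316.
Step 6: alpha = 0.1. fail to reject H0.

R = 5, z = -0.3354, p = 0.737316, fail to reject H0.


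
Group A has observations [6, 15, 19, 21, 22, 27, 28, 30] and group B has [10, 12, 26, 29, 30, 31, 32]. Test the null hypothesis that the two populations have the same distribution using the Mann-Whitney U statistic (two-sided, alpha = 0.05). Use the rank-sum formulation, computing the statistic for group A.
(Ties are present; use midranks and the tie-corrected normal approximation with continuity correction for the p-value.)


Step 1: Combine and sort all 15 observations; assign midranks.
sorted (value, group): (6,X), (10,Y), (12,Y), (15,X), (19,X), (21,X), (22,X), (26,Y), (27,X), (28,X), (29,Y), (30,X), (30,Y), (31,Y), (32,Y)
ranks: 6->1, 10->2, 12->3, 15->4, 19->5, 21->6, 22->7, 26->8, 27->9, 28->10, 29->11, 30->12.5, 30->12.5, 31->14, 32->15
Step 2: Rank sum for X: R1 = 1 + 4 + 5 + 6 + 7 + 9 + 10 + 12.5 = 54.5.
Step 3: U_X = R1 - n1(n1+1)/2 = 54.5 - 8*9/2 = 54.5 - 36 = 18.5.
       U_Y = n1*n2 - U_X = 56 - 18.5 = 37.5.
Step 4: Ties are present, so use the tie-corrected normal approximation (with continuity correction) for the p-value.
Step 5: p-value = 0.297190; compare to alpha = 0.05. fail to reject H0.

U_X = 18.5, p = 0.297190, fail to reject H0 at alpha = 0.05.


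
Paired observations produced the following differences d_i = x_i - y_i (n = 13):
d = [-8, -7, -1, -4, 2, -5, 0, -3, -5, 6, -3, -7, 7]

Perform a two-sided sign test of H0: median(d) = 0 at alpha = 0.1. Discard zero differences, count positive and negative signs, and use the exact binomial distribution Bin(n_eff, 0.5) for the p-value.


Step 1: Discard zero differences. Original n = 13; n_eff = number of nonzero differences = 12.
Nonzero differences (with sign): -8, -7, -1, -4, +2, -5, -3, -5, +6, -3, -7, +7
Step 2: Count signs: positive = 3, negative = 9.
Step 3: Under H0: P(positive) = 0.5, so the number of positives S ~ Bin(12, 0.5).
Step 4: Two-sided exact p-value = sum of Bin(12,0.5) probabilities at or below the observed probability = 0.145996.
Step 5: alpha = 0.1. fail to reject H0.

n_eff = 12, pos = 3, neg = 9, p = 0.145996, fail to reject H0.


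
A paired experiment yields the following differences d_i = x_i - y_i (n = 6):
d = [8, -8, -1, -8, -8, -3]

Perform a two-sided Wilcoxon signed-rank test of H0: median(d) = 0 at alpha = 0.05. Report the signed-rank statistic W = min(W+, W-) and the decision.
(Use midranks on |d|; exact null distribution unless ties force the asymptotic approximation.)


Step 1: Drop any zero differences (none here) and take |d_i|.
|d| = [8, 8, 1, 8, 8, 3]
Step 2: Midrank |d_i| (ties get averaged ranks).
ranks: |8|->4.5, |8|->4.5, |1|->1, |8|->4.5, |8|->4.5, |3|->2
Step 3: Attach original signs; sum ranks with positive sign and with negative sign.
W+ = 4.5 = 4.5
W- = 4.5 + 1 + 4.5 + 4.5 + 2 = 16.5
(Check: W+ + W- = 21 should equal n(n+1)/2 = 21.)
Step 4: Test statistic W = min(W+, W-) = 4.5.
Step 5: Ties in |d|, so use the tie-corrected normal approximation.
        E[W] = n(n+1)/4 = 6*7/4 = 10.5.
        Tie groups: |d|=8 (t=4); sum(t^3 - t) = 60.
        Var[W] = n(n+1)(2n+1)/24 - sum(t^3-t)/48 = 546/24 - 60/48 = 21.5.
        z = (W - E[W]) / sqrt(Var[W]) = (4.5 - 10.5) / 4.6368 = -1.2940.
        Two-sided p = 2*Phi(z) = 0.195668.
Step 6: alpha = 0.05. fail to reject H0.

W+ = 4.5, W- = 16.5, W = min = 4.5, p = 0.195668, fail to reject H0.


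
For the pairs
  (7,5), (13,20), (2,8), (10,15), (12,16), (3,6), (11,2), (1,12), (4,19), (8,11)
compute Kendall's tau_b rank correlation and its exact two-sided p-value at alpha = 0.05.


Step 1: Enumerate the 45 unordered pairs (i,j) with i<j and classify each by sign(x_j-x_i) * sign(y_j-y_i).
  (1,2):dx=+6,dy=+15->C; (1,3):dx=-5,dy=+3->D; (1,4):dx=+3,dy=+10->C; (1,5):dx=+5,dy=+11->C
  (1,6):dx=-4,dy=+1->D; (1,7):dx=+4,dy=-3->D; (1,8):dx=-6,dy=+7->D; (1,9):dx=-3,dy=+14->D
  (1,10):dx=+1,dy=+6->C; (2,3):dx=-11,dy=-12->C; (2,4):dx=-3,dy=-5->C; (2,5):dx=-1,dy=-4->C
  (2,6):dx=-10,dy=-14->C; (2,7):dx=-2,dy=-18->C; (2,8):dx=-12,dy=-8->C; (2,9):dx=-9,dy=-1->C
  (2,10):dx=-5,dy=-9->C; (3,4):dx=+8,dy=+7->C; (3,5):dx=+10,dy=+8->C; (3,6):dx=+1,dy=-2->D
  (3,7):dx=+9,dy=-6->D; (3,8):dx=-1,dy=+4->D; (3,9):dx=+2,dy=+11->C; (3,10):dx=+6,dy=+3->C
  (4,5):dx=+2,dy=+1->C; (4,6):dx=-7,dy=-9->C; (4,7):dx=+1,dy=-13->D; (4,8):dx=-9,dy=-3->C
  (4,9):dx=-6,dy=+4->D; (4,10):dx=-2,dy=-4->C; (5,6):dx=-9,dy=-10->C; (5,7):dx=-1,dy=-14->C
  (5,8):dx=-11,dy=-4->C; (5,9):dx=-8,dy=+3->D; (5,10):dx=-4,dy=-5->C; (6,7):dx=+8,dy=-4->D
  (6,8):dx=-2,dy=+6->D; (6,9):dx=+1,dy=+13->C; (6,10):dx=+5,dy=+5->C; (7,8):dx=-10,dy=+10->D
  (7,9):dx=-7,dy=+17->D; (7,10):dx=-3,dy=+9->D; (8,9):dx=+3,dy=+7->C; (8,10):dx=+7,dy=-1->D
  (9,10):dx=+4,dy=-8->D
Step 2: C = 27, D = 18, total pairs = 45.
Step 3: tau = (C - D)/(n(n-1)/2) = (27 - 18)/45 = 0.200000.
Step 4: Exact two-sided p-value (enumerate n! = 3628800 permutations of y under H0): p = 0.484313.
Step 5: alpha = 0.05. fail to reject H0.

tau_b = 0.2000 (C=27, D=18), p = 0.484313, fail to reject H0.


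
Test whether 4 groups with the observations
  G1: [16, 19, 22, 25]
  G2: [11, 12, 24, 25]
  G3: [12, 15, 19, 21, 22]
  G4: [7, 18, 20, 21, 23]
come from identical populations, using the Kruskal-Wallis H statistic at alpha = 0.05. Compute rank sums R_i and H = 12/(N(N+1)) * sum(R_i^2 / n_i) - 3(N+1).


Step 1: Combine all N = 18 observations and assign midranks.
sorted (value, group, rank): (7,G4,1), (11,G2,2), (12,G2,3.5), (12,G3,3.5), (15,G3,5), (16,G1,6), (18,G4,7), (19,G1,8.5), (19,G3,8.5), (20,G4,10), (21,G3,11.5), (21,G4,11.5), (22,G1,13.5), (22,G3,13.5), (23,G4,15), (24,G2,16), (25,G1,17.5), (25,G2,17.5)
Step 2: Sum ranks within each group.
R_1 = 45.5 (n_1 = 4)
R_2 = 39 (n_2 = 4)
R_3 = 42 (n_3 = 5)
R_4 = 44.5 (n_4 = 5)
Step 3: H = 12/(N(N+1)) * sum(R_i^2/n_i) - 3(N+1)
     = 12/(18*19) * (45.5^2/4 + 39^2/4 + 42^2/5 + 44.5^2/5) - 3*19
     = 0.035088 * 1646.66 - 57
     = 0.777632.
Step 4: Ties present; correction factor C = 1 - 30/(18^3 - 18) = 0.994840. Corrected H = 0.777632 / 0.994840 = 0.781665.
Step 5: Under H0, H ~ chi^2(3); p-value = 0.853847.
Step 6: alpha = 0.05. fail to reject H0.

H = 0.7817, df = 3, p = 0.853847, fail to reject H0.


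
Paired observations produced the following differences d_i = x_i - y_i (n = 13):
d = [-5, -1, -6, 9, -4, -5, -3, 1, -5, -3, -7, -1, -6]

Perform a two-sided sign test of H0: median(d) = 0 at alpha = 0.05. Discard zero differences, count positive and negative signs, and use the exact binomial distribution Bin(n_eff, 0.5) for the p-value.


Step 1: Discard zero differences. Original n = 13; n_eff = number of nonzero differences = 13.
Nonzero differences (with sign): -5, -1, -6, +9, -4, -5, -3, +1, -5, -3, -7, -1, -6
Step 2: Count signs: positive = 2, negative = 11.
Step 3: Under H0: P(positive) = 0.5, so the number of positives S ~ Bin(13, 0.5).
Step 4: Two-sided exact p-value = sum of Bin(13,0.5) probabilities at or below the observed probability = 0.022461.
Step 5: alpha = 0.05. reject H0.

n_eff = 13, pos = 2, neg = 11, p = 0.022461, reject H0.


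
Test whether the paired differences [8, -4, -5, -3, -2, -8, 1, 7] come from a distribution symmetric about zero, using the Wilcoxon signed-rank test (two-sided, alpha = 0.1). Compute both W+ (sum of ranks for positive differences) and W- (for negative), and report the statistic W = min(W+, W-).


Step 1: Drop any zero differences (none here) and take |d_i|.
|d| = [8, 4, 5, 3, 2, 8, 1, 7]
Step 2: Midrank |d_i| (ties get averaged ranks).
ranks: |8|->7.5, |4|->4, |5|->5, |3|->3, |2|->2, |8|->7.5, |1|->1, |7|->6
Step 3: Attach original signs; sum ranks with positive sign and with negative sign.
W+ = 7.5 + 1 + 6 = 14.5
W- = 4 + 5 + 3 + 2 + 7.5 = 21.5
(Check: W+ + W- = 36 should equal n(n+1)/2 = 36.)
Step 4: Test statistic W = min(W+, W-) = 14.5.
Step 5: Ties in |d|, so use the tie-corrected normal approximation.
        E[W] = n(n+1)/4 = 8*9/4 = 18.
        Tie groups: |d|=8 (t=2); sum(t^3 - t) = 6.
        Var[W] = n(n+1)(2n+1)/24 - sum(t^3-t)/48 = 1224/24 - 6/48 = 50.875.
        z = (W - E[W]) / sqrt(Var[W]) = (14.5 - 18) / 7.1327 = -0.4907.
        Two-sided p = 2*Phi(z) = 0.623639.
Step 6: alpha = 0.1. fail to reject H0.

W+ = 14.5, W- = 21.5, W = min = 14.5, p = 0.623639, fail to reject H0.


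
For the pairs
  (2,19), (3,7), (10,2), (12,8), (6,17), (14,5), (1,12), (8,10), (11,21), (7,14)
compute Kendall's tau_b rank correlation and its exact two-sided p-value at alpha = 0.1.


Step 1: Enumerate the 45 unordered pairs (i,j) with i<j and classify each by sign(x_j-x_i) * sign(y_j-y_i).
  (1,2):dx=+1,dy=-12->D; (1,3):dx=+8,dy=-17->D; (1,4):dx=+10,dy=-11->D; (1,5):dx=+4,dy=-2->D
  (1,6):dx=+12,dy=-14->D; (1,7):dx=-1,dy=-7->C; (1,8):dx=+6,dy=-9->D; (1,9):dx=+9,dy=+2->C
  (1,10):dx=+5,dy=-5->D; (2,3):dx=+7,dy=-5->D; (2,4):dx=+9,dy=+1->C; (2,5):dx=+3,dy=+10->C
  (2,6):dx=+11,dy=-2->D; (2,7):dx=-2,dy=+5->D; (2,8):dx=+5,dy=+3->C; (2,9):dx=+8,dy=+14->C
  (2,10):dx=+4,dy=+7->C; (3,4):dx=+2,dy=+6->C; (3,5):dx=-4,dy=+15->D; (3,6):dx=+4,dy=+3->C
  (3,7):dx=-9,dy=+10->D; (3,8):dx=-2,dy=+8->D; (3,9):dx=+1,dy=+19->C; (3,10):dx=-3,dy=+12->D
  (4,5):dx=-6,dy=+9->D; (4,6):dx=+2,dy=-3->D; (4,7):dx=-11,dy=+4->D; (4,8):dx=-4,dy=+2->D
  (4,9):dx=-1,dy=+13->D; (4,10):dx=-5,dy=+6->D; (5,6):dx=+8,dy=-12->D; (5,7):dx=-5,dy=-5->C
  (5,8):dx=+2,dy=-7->D; (5,9):dx=+5,dy=+4->C; (5,10):dx=+1,dy=-3->D; (6,7):dx=-13,dy=+7->D
  (6,8):dx=-6,dy=+5->D; (6,9):dx=-3,dy=+16->D; (6,10):dx=-7,dy=+9->D; (7,8):dx=+7,dy=-2->D
  (7,9):dx=+10,dy=+9->C; (7,10):dx=+6,dy=+2->C; (8,9):dx=+3,dy=+11->C; (8,10):dx=-1,dy=+4->D
  (9,10):dx=-4,dy=-7->C
Step 2: C = 16, D = 29, total pairs = 45.
Step 3: tau = (C - D)/(n(n-1)/2) = (16 - 29)/45 = -0.288889.
Step 4: Exact two-sided p-value (enumerate n! = 3628800 permutations of y under H0): p = 0.291248.
Step 5: alpha = 0.1. fail to reject H0.

tau_b = -0.2889 (C=16, D=29), p = 0.291248, fail to reject H0.


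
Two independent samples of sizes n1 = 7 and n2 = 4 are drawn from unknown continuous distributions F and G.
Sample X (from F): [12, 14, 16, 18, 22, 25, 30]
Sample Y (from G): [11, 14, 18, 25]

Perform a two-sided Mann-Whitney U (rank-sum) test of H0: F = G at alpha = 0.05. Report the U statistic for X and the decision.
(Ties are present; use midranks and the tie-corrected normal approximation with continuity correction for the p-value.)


Step 1: Combine and sort all 11 observations; assign midranks.
sorted (value, group): (11,Y), (12,X), (14,X), (14,Y), (16,X), (18,X), (18,Y), (22,X), (25,X), (25,Y), (30,X)
ranks: 11->1, 12->2, 14->3.5, 14->3.5, 16->5, 18->6.5, 18->6.5, 22->8, 25->9.5, 25->9.5, 30->11
Step 2: Rank sum for X: R1 = 2 + 3.5 + 5 + 6.5 + 8 + 9.5 + 11 = 45.5.
Step 3: U_X = R1 - n1(n1+1)/2 = 45.5 - 7*8/2 = 45.5 - 28 = 17.5.
       U_Y = n1*n2 - U_X = 28 - 17.5 = 10.5.
Step 4: Ties are present, so use the tie-corrected normal approximation (with continuity correction) for the p-value.
Step 5: p-value = 0.568100; compare to alpha = 0.05. fail to reject H0.

U_X = 17.5, p = 0.568100, fail to reject H0 at alpha = 0.05.


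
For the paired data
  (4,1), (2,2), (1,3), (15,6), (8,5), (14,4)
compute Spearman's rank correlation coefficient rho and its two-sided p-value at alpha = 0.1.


Step 1: Rank x and y separately (midranks; no ties here).
rank(x): 4->3, 2->2, 1->1, 15->6, 8->4, 14->5
rank(y): 1->1, 2->2, 3->3, 6->6, 5->5, 4->4
Step 2: d_i = R_x(i) - R_y(i); compute d_i^2.
  (3-1)^2=4, (2-2)^2=0, (1-3)^2=4, (6-6)^2=0, (4-5)^2=1, (5-4)^2=1
sum(d^2) = 10.
Step 3: rho = 1 - 6*10 / (6*(6^2 - 1)) = 1 - 60/210 = 0.714286.
Step 4: Under H0, t = rho * sqrt((n-2)/(1-rho^2)) = 2.0412 ~ t(4).
Step 5: Two-sided p-value from the t-distribution with 4 df = 0.110787.
Step 6: alpha = 0.1. fail to reject H0.

rho = 0.7143, p = 0.110787, fail to reject H0 at alpha = 0.1.


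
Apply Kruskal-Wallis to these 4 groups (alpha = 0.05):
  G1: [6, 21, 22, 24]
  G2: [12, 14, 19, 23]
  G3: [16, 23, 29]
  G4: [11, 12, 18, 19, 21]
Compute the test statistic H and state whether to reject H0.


Step 1: Combine all N = 16 observations and assign midranks.
sorted (value, group, rank): (6,G1,1), (11,G4,2), (12,G2,3.5), (12,G4,3.5), (14,G2,5), (16,G3,6), (18,G4,7), (19,G2,8.5), (19,G4,8.5), (21,G1,10.5), (21,G4,10.5), (22,G1,12), (23,G2,13.5), (23,G3,13.5), (24,G1,15), (29,G3,16)
Step 2: Sum ranks within each group.
R_1 = 38.5 (n_1 = 4)
R_2 = 30.5 (n_2 = 4)
R_3 = 35.5 (n_3 = 3)
R_4 = 31.5 (n_4 = 5)
Step 3: H = 12/(N(N+1)) * sum(R_i^2/n_i) - 3(N+1)
     = 12/(16*17) * (38.5^2/4 + 30.5^2/4 + 35.5^2/3 + 31.5^2/5) - 3*17
     = 0.044118 * 1221.66 - 51
     = 2.896691.
Step 4: Ties present; correction factor C = 1 - 24/(16^3 - 16) = 0.994118. Corrected H = 2.896691 / 0.994118 = 2.913831.
Step 5: Under H0, H ~ chi^2(3); p-value = 0.405102.
Step 6: alpha = 0.05. fail to reject H0.

H = 2.9138, df = 3, p = 0.405102, fail to reject H0.


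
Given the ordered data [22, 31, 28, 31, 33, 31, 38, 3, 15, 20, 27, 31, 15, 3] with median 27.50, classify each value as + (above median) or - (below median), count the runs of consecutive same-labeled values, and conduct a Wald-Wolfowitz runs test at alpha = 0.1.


Step 1: Compute median = 27.50; label A = above, B = below.
Labels in order: BAAAAAABBBBABB  (n_A = 7, n_B = 7)
Step 2: Count runs R = 5.
Step 3: Under H0 (random ordering), E[R] = 2*n_A*n_B/(n_A+n_B) + 1 = 2*7*7/14 + 1 = 8.0000.
        Var[R] = 2*n_A*n_B*(2*n_A*n_B - n_A - n_B) / ((n_A+n_B)^2 * (n_A+n_B-1)) = 8232/2548 = 3.2308.
        SD[R] = 1.7974.
Step 4: Continuity-corrected z = (R + 0.5 - E[R]) / SD[R] = (5 + 0.5 - 8.0000) / 1.7974 = -1.3909.
Step 5: Two-sided p-value via normal approximation = 2*(1 - Phi(|z|)) = 0.164264.
Step 6: alpha = 0.1. fail to reject H0.

R = 5, z = -1.3909, p = 0.164264, fail to reject H0.


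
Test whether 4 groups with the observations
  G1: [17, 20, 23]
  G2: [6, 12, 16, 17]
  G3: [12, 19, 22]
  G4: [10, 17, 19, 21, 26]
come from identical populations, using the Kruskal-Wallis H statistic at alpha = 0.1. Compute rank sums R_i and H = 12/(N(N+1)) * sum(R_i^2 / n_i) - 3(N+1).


Step 1: Combine all N = 15 observations and assign midranks.
sorted (value, group, rank): (6,G2,1), (10,G4,2), (12,G2,3.5), (12,G3,3.5), (16,G2,5), (17,G1,7), (17,G2,7), (17,G4,7), (19,G3,9.5), (19,G4,9.5), (20,G1,11), (21,G4,12), (22,G3,13), (23,G1,14), (26,G4,15)
Step 2: Sum ranks within each group.
R_1 = 32 (n_1 = 3)
R_2 = 16.5 (n_2 = 4)
R_3 = 26 (n_3 = 3)
R_4 = 45.5 (n_4 = 5)
Step 3: H = 12/(N(N+1)) * sum(R_i^2/n_i) - 3(N+1)
     = 12/(15*16) * (32^2/3 + 16.5^2/4 + 26^2/3 + 45.5^2/5) - 3*16
     = 0.050000 * 1048.78 - 48
     = 4.438958.
Step 4: Ties present; correction factor C = 1 - 36/(15^3 - 15) = 0.989286. Corrected H = 4.438958 / 0.989286 = 4.487034.
Step 5: Under H0, H ~ chi^2(3); p-value = 0.213450.
Step 6: alpha = 0.1. fail to reject H0.

H = 4.4870, df = 3, p = 0.213450, fail to reject H0.


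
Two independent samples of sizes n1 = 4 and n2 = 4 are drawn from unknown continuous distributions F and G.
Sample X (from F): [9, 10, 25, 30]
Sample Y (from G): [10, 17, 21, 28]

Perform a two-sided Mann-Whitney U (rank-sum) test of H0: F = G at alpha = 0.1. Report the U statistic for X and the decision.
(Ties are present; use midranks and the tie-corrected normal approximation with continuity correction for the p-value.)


Step 1: Combine and sort all 8 observations; assign midranks.
sorted (value, group): (9,X), (10,X), (10,Y), (17,Y), (21,Y), (25,X), (28,Y), (30,X)
ranks: 9->1, 10->2.5, 10->2.5, 17->4, 21->5, 25->6, 28->7, 30->8
Step 2: Rank sum for X: R1 = 1 + 2.5 + 6 + 8 = 17.5.
Step 3: U_X = R1 - n1(n1+1)/2 = 17.5 - 4*5/2 = 17.5 - 10 = 7.5.
       U_Y = n1*n2 - U_X = 16 - 7.5 = 8.5.
Step 4: Ties are present, so use the tie-corrected normal approximation (with continuity correction) for the p-value.
Step 5: p-value = 1.000000; compare to alpha = 0.1. fail to reject H0.

U_X = 7.5, p = 1.000000, fail to reject H0 at alpha = 0.1.


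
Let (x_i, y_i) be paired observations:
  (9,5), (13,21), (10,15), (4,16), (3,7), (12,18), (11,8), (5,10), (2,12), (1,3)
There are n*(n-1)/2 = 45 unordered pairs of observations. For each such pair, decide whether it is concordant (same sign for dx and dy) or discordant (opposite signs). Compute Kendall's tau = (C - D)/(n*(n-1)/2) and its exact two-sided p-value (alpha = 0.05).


Step 1: Enumerate the 45 unordered pairs (i,j) with i<j and classify each by sign(x_j-x_i) * sign(y_j-y_i).
  (1,2):dx=+4,dy=+16->C; (1,3):dx=+1,dy=+10->C; (1,4):dx=-5,dy=+11->D; (1,5):dx=-6,dy=+2->D
  (1,6):dx=+3,dy=+13->C; (1,7):dx=+2,dy=+3->C; (1,8):dx=-4,dy=+5->D; (1,9):dx=-7,dy=+7->D
  (1,10):dx=-8,dy=-2->C; (2,3):dx=-3,dy=-6->C; (2,4):dx=-9,dy=-5->C; (2,5):dx=-10,dy=-14->C
  (2,6):dx=-1,dy=-3->C; (2,7):dx=-2,dy=-13->C; (2,8):dx=-8,dy=-11->C; (2,9):dx=-11,dy=-9->C
  (2,10):dx=-12,dy=-18->C; (3,4):dx=-6,dy=+1->D; (3,5):dx=-7,dy=-8->C; (3,6):dx=+2,dy=+3->C
  (3,7):dx=+1,dy=-7->D; (3,8):dx=-5,dy=-5->C; (3,9):dx=-8,dy=-3->C; (3,10):dx=-9,dy=-12->C
  (4,5):dx=-1,dy=-9->C; (4,6):dx=+8,dy=+2->C; (4,7):dx=+7,dy=-8->D; (4,8):dx=+1,dy=-6->D
  (4,9):dx=-2,dy=-4->C; (4,10):dx=-3,dy=-13->C; (5,6):dx=+9,dy=+11->C; (5,7):dx=+8,dy=+1->C
  (5,8):dx=+2,dy=+3->C; (5,9):dx=-1,dy=+5->D; (5,10):dx=-2,dy=-4->C; (6,7):dx=-1,dy=-10->C
  (6,8):dx=-7,dy=-8->C; (6,9):dx=-10,dy=-6->C; (6,10):dx=-11,dy=-15->C; (7,8):dx=-6,dy=+2->D
  (7,9):dx=-9,dy=+4->D; (7,10):dx=-10,dy=-5->C; (8,9):dx=-3,dy=+2->D; (8,10):dx=-4,dy=-7->C
  (9,10):dx=-1,dy=-9->C
Step 2: C = 33, D = 12, total pairs = 45.
Step 3: tau = (C - D)/(n(n-1)/2) = (33 - 12)/45 = 0.466667.
Step 4: Exact two-sided p-value (enumerate n! = 3628800 permutations of y under H0): p = 0.072550.
Step 5: alpha = 0.05. fail to reject H0.

tau_b = 0.4667 (C=33, D=12), p = 0.072550, fail to reject H0.
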